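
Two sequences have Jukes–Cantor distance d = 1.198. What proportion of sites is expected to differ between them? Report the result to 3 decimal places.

0.598

p = (3/4)(1 − e^(−4d/3)) = 0.75 × (1 − e^(-1.597333)) = 0.75 × (1 − 0.202436) = 0.598173.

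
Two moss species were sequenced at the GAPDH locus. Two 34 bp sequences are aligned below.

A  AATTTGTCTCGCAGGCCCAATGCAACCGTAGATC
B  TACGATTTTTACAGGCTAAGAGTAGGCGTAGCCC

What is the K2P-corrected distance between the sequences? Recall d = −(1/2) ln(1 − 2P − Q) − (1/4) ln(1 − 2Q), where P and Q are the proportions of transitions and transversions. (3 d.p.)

0.882

Of 34 sites, 9 differences are transitions and 8 are transversions, so P = 9/34 ≈ 0.264706 and Q = 8/34 ≈ 0.235294.
Under the Kimura two-parameter model, d = −½ ln(1 − 2P − Q) − ¼ ln(1 − 2Q).
1 − 2P − Q = 0.235294, giving −½ ln(0.235294) = 0.723460.
1 − 2Q = 0.529412, giving −¼ ln(0.529412) = 0.158997.
d = 0.723460 + 0.158997 = 0.882457.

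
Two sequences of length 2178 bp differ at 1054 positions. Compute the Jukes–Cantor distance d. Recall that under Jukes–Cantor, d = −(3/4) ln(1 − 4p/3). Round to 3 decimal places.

p = 1054/2178 ≈ 0.48393.
d = −(3/4) ln(1 − 4p/3) = −0.75 ln(1 − 0.64524) = −0.75 ln(0.35476)
  = −0.75 × (-1.036314) = 0.777236 substitutions/site.

0.777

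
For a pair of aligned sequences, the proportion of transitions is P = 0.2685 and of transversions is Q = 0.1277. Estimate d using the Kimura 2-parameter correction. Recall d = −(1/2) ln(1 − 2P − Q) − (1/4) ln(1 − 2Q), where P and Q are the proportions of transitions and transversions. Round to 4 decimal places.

Under the Kimura two-parameter model, d = −½ ln(1 − 2P − Q) − ¼ ln(1 − 2Q).
1 − 2P − Q = 0.3353, giving −½ ln(0.3353) = 0.546365.
1 − 2Q = 0.7446, giving −¼ ln(0.7446) = 0.073727.
d = 0.546365 + 0.073727 = 0.620092.

0.6201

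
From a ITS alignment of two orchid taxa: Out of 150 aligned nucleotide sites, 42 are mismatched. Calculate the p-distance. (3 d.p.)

p = 42/150 = 0.280.

0.280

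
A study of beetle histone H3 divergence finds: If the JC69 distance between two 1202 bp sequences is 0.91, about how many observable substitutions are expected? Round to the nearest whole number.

Invert JC69: p = (3/4)(1 − e^(−4d/3)) = 0.75 × (1 − e^(-1.213333)) = 0.75 × (1 − 0.297205) = 0.527096.
Expected differing sites = pL ≈ 0.527096 × 1202 = 633.569392 ≈ 634.

634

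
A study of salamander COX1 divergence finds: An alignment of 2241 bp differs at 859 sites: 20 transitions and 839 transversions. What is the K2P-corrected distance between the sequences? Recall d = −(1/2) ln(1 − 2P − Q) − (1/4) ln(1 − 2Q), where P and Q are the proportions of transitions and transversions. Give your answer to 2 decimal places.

0.59

P = 20/2241 ≈ 0.008925 and Q = 839/2241 ≈ 0.374386.
Under the Kimura two-parameter model, d = −½ ln(1 − 2P − Q) − ¼ ln(1 − 2Q).
1 − 2P − Q = 0.607764, giving −½ ln(0.607764) = 0.248984.
1 − 2Q = 0.251228, giving −¼ ln(0.251228) = 0.345349.
d = 0.248984 + 0.345349 = 0.594333.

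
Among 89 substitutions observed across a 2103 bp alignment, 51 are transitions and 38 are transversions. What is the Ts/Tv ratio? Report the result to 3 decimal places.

R = 51/38 = 1.342105… ≈ 1.342 (to 3 d.p.).

1.342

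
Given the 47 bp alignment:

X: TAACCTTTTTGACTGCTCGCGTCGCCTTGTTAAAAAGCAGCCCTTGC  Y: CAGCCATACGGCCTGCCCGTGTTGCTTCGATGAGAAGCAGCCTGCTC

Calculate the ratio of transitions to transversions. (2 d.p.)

1.71

Transitions are A↔G and C↔T; transversions are all other mismatches.
Transitions: 12. Transversions: 7.
R = 12/7 = 1.714285… ≈ 1.71 (to 2 d.p.).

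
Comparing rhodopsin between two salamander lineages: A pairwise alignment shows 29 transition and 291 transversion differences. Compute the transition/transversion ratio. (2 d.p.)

R = 29/291 = 0.099656… ≈ 0.10 (to 2 d.p.).

0.10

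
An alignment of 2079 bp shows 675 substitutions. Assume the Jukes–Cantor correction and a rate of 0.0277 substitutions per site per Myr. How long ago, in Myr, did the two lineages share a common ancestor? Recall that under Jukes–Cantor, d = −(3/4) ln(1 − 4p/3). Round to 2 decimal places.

7.68

p = 675/2079 ≈ 0.324675.
d = −(3/4) ln(1 − 4p/3) = −0.75 ln(1 − 0.4329) = −0.75 ln(0.5671)
  = −0.75 × (-0.567220) = 0.425415 substitutions/site.
Under a molecular clock d = 2μt, so t = d/(2μ) = 0.425415 / (2 × 0.0277) = 7.68 Myr.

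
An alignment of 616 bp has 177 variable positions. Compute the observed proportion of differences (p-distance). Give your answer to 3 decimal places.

0.287

p = 177/616 = 0.287337… ≈ 0.287 (to 3 d.p.).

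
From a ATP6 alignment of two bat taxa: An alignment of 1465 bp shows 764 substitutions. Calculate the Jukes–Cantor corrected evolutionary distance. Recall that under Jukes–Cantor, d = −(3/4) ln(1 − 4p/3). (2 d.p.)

p = 764/1465 ≈ 0.521502.
d = −(3/4) ln(1 − 4p/3) = −0.75 ln(1 − 0.695336) = −0.75 ln(0.304664)
  = −0.75 × (-1.188546) = 0.891410 substitutions/site.

0.89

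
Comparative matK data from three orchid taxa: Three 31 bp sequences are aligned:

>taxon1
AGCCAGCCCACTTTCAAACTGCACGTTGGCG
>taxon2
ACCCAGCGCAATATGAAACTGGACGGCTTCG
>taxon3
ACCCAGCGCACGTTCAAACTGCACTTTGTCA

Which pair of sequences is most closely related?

taxon1–taxon2: 10/31 differ, p = 0.323, d = 0.422.
taxon1–taxon3: 6/31 differ, p = 0.194, d = 0.224.
taxon2–taxon3: 10/31 differ, p = 0.323, d = 0.422.
The smallest distance is between taxon1 and taxon3.

taxon1 and taxon3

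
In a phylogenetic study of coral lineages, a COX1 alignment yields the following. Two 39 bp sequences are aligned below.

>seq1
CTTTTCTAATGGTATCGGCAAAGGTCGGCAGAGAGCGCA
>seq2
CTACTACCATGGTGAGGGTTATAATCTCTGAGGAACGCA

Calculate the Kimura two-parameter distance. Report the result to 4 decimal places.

0.9468

Of 39 sites, 11 differences are transitions and 9 are transversions, so P = 11/39 ≈ 0.282051 and Q = 9/39 ≈ 0.230769.
Under the Kimura two-parameter model, d = −½ ln(1 − 2P − Q) − ¼ ln(1 − 2Q).
1 − 2P − Q = 0.205129, giving −½ ln(0.205129) = 0.792058.
1 − 2Q = 0.538462, giving −¼ ln(0.538462) = 0.154760.
d = 0.792058 + 0.154760 = 0.946818.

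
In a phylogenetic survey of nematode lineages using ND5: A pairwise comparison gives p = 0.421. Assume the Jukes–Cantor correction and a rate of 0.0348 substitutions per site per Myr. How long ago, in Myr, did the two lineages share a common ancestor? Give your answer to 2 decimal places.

d = −(3/4) ln(1 − 4p/3) = −0.75 ln(1 − 0.561333) = −0.75 ln(0.438667)
  = −0.75 × (-0.824015) = 0.618011 substitutions/site.
Under a molecular clock d = 2μt, so t = d/(2μ) = 0.618011 / (2 × 0.0348) = 8.88 Myr.

8.88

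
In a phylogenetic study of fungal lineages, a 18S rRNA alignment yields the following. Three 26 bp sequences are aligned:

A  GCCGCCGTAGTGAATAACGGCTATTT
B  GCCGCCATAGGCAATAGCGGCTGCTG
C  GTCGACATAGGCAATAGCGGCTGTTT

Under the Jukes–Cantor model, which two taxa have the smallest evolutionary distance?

A–B: 7/26 differ, p = 0.269, d = 0.334.
A–C: 7/26 differ, p = 0.269, d = 0.334.
B–C: 4/26 differ, p = 0.154, d = 0.172.
The smallest distance is between B and C.

B and C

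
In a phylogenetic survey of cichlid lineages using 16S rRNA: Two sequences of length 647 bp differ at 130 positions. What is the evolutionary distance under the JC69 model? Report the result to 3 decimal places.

p = 130/647 ≈ 0.200927.
d = −(3/4) ln(1 − 4p/3) = −0.75 ln(1 − 0.267903) = −0.75 ln(0.732097)
  = −0.75 × (-0.311842) = 0.233882 substitutions/site.

0.234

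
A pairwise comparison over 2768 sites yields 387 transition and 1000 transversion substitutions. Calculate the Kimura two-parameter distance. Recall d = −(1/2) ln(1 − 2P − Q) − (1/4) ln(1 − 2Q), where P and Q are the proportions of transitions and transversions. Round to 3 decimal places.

P = 387/2768 ≈ 0.139812 and Q = 1000/2768 ≈ 0.361272.
Under the Kimura two-parameter model, d = −½ ln(1 − 2P − Q) − ¼ ln(1 − 2Q).
1 − 2P − Q = 0.359104, giving −½ ln(0.359104) = 0.512072.
1 − 2Q = 0.277456, giving −¼ ln(0.277456) = 0.320523.
d = 0.512072 + 0.320523 = 0.832595.

0.833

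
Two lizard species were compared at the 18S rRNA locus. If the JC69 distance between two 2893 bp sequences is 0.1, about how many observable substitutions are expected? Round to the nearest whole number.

Invert JC69: p = (3/4)(1 − e^(−4d/3)) = 0.75 × (1 − e^(-0.133333)) = 0.75 × (1 − 0.875174) = 0.093620.
Expected differing sites = pL ≈ 0.093620 × 2893 = 270.84266 ≈ 271.

271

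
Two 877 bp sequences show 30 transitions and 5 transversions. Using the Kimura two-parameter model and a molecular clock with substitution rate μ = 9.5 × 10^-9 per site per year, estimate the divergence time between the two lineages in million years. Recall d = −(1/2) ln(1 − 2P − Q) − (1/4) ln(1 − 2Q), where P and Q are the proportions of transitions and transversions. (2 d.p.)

P = 30/877 ≈ 0.034208 and Q = 5/877 ≈ 0.005701.
Under the Kimura two-parameter model, d = −½ ln(1 − 2P − Q) − ¼ ln(1 − 2Q).
1 − 2P − Q = 0.925883, giving −½ ln(0.925883) = 0.038504.
1 − 2Q = 0.988598, giving −¼ ln(0.988598) = 0.002867.
d = 0.038504 + 0.002867 = 0.041371.
Under a molecular clock d = 2μt, so t = d/(2μ) = 0.041371 / (2 × 9.5 × 10^-9) = 2.18 million years.

2.18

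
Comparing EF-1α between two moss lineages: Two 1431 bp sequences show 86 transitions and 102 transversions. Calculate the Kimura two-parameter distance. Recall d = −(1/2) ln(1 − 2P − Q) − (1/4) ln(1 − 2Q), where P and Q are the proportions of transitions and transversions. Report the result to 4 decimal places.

P = 86/1431 ≈ 0.060098 and Q = 102/1431 ≈ 0.071279.
Under the Kimura two-parameter model, d = −½ ln(1 − 2P − Q) − ¼ ln(1 − 2Q).
1 − 2P − Q = 0.808525, giving −½ ln(0.808525) = 0.106272.
1 − 2Q = 0.857442, giving −¼ ln(0.857442) = 0.038450.
d = 0.106272 + 0.038450 = 0.144722.

0.1447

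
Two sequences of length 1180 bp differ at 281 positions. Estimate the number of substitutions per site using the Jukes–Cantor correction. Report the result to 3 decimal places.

p = 281/1180 ≈ 0.238136.
d = −(3/4) ln(1 − 4p/3) = −0.75 ln(1 − 0.317515) = −0.75 ln(0.682485)
  = −0.75 × (-0.382015) = 0.286511 substitutions/site.

0.287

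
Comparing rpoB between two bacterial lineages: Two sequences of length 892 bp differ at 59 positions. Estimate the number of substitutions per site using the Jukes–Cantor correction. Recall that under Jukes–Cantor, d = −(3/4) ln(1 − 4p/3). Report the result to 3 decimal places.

0.069

p = 59/892 ≈ 0.066143.
d = −(3/4) ln(1 − 4p/3) = −0.75 ln(1 − 0.088191) = −0.75 ln(0.911809)
  = −0.75 × (-0.092325) = 0.069244 substitutions/site.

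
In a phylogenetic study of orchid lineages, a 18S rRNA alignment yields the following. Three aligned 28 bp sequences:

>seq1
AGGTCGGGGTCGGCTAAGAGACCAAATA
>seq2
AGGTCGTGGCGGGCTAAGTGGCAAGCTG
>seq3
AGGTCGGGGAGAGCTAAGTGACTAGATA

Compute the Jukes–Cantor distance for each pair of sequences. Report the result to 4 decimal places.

seq1–seq2: 9/28 sites differ → p ≈ 0.321429, d = −0.75 ln(1 − 0.428572) = 0.419713 ≈ 0.4197.
seq1–seq3: 6/28 sites differ → p ≈ 0.214286, d = −0.75 ln(1 − 0.285715) = 0.252355 ≈ 0.2524.
seq2–seq3: 7/28 sites differ → p = 0.25, d = −0.75 ln(1 − 0.333333) = 0.304098 ≈ 0.3041.

d(seq1,seq2) = 0.4197, d(seq1,seq3) = 0.2524, d(seq2,seq3) = 0.3041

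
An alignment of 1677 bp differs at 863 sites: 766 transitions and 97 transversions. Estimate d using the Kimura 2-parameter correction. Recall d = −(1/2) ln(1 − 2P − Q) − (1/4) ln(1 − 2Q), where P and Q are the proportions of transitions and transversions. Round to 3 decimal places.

1.808

P = 766/1677 ≈ 0.456768 and Q = 97/1677 ≈ 0.057841.
Under the Kimura two-parameter model, d = −½ ln(1 − 2P − Q) − ¼ ln(1 − 2Q).
1 − 2P − Q = 0.028623, giving −½ ln(0.028623) = 1.776772.
1 − 2Q = 0.884318, giving −¼ ln(0.884318) = 0.030735.
d = 1.776772 + 0.030735 = 1.807507.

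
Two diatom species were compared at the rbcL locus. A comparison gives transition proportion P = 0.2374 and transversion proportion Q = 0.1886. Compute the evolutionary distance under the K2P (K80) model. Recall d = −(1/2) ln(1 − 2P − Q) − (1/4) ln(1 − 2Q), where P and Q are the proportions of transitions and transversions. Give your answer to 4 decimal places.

Under the Kimura two-parameter model, d = −½ ln(1 − 2P − Q) − ¼ ln(1 − 2Q).
1 − 2P − Q = 0.3366, giving −½ ln(0.3366) = 0.544430.
1 − 2Q = 0.6228, giving −¼ ln(0.6228) = 0.118382.
d = 0.544430 + 0.118382 = 0.662812.

0.6628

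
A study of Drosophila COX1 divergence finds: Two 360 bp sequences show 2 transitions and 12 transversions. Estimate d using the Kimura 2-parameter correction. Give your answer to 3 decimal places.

0.040

P = 2/360 ≈ 0.005556 and Q = 12/360 ≈ 0.033333.
Under the Kimura two-parameter model, d = −½ ln(1 − 2P − Q) − ¼ ln(1 − 2Q).
1 − 2P − Q = 0.955555, giving −½ ln(0.955555) = 0.022731.
1 − 2Q = 0.933334, giving −¼ ln(0.933334) = 0.017248.
d = 0.022731 + 0.017248 = 0.039979.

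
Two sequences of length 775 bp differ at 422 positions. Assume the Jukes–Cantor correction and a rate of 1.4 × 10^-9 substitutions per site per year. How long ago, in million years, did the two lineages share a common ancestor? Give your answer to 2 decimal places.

p = 422/775 ≈ 0.544516.
d = −(3/4) ln(1 − 4p/3) = −0.75 ln(1 − 0.726021) = −0.75 ln(0.273979)
  = −0.75 × (-1.294704) = 0.971028 substitutions/site.
Under a molecular clock d = 2μt, so t = d/(2μ) = 0.971028 / (2 × 1.4 × 10^-9) = 346.80 million years.

346.80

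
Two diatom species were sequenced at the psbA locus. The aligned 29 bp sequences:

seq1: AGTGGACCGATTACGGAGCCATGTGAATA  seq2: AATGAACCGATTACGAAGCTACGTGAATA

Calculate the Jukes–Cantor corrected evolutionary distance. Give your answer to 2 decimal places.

The sequences differ at 5 of 29 sites (2, 5, 16, 20, 22), so p = 5/29 ≈ 0.172414.
d = −(3/4) ln(1 − 4p/3) = −0.75 ln(1 − 0.229885) = −0.75 ln(0.770115)
  = −0.75 × (-0.261215) = 0.195911 substitutions/site.

0.20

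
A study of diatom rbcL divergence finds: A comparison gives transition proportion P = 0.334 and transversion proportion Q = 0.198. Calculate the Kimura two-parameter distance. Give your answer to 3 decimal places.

1.131

Under the Kimura two-parameter model, d = −½ ln(1 − 2P − Q) − ¼ ln(1 − 2Q).
1 − 2P − Q = 0.134, giving −½ ln(0.134) = 1.004958.
1 − 2Q = 0.604, giving −¼ ln(0.604) = 0.126045.
d = 1.004958 + 0.126045 = 1.131003.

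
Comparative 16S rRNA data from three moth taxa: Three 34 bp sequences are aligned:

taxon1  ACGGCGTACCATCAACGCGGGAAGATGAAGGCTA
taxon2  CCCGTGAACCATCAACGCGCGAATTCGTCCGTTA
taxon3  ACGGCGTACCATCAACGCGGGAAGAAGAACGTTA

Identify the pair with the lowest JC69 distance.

taxon1–taxon2: 12/34 differ, p = 0.353, d = 0.477.
taxon1–taxon3: 3/34 differ, p = 0.088, d = 0.094.
taxon2–taxon3: 10/34 differ, p = 0.294, d = 0.373.
The smallest distance is between taxon1 and taxon3.

taxon1 and taxon3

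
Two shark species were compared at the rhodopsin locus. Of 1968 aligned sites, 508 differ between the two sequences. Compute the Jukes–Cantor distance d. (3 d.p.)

p = 508/1968 ≈ 0.25813.
d = −(3/4) ln(1 − 4p/3) = −0.75 ln(1 − 0.344173) = −0.75 ln(0.655827)
  = −0.75 × (-0.421858) = 0.316394 substitutions/site.

0.316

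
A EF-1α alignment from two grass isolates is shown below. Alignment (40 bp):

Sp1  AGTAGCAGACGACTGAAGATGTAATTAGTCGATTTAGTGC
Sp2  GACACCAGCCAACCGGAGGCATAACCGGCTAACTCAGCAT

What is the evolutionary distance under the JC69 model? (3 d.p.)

The sequences differ at 22 of 40 sites, so p = 22/40 = 0.55.
d = −(3/4) ln(1 − 4p/3) = −0.75 ln(1 − 0.733333) = −0.75 ln(0.266667)
  = −0.75 × (-1.321755) = 0.991316 substitutions/site.

0.991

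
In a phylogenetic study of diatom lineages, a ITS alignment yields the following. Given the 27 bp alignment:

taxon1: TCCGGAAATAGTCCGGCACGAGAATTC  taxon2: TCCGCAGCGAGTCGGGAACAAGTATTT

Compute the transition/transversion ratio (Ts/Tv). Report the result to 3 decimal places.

Transitions are A↔G and C↔T; transversions are all other mismatches.
Transitions: 3. Transversions: 6.
R = 3/6 = 0.500.

0.500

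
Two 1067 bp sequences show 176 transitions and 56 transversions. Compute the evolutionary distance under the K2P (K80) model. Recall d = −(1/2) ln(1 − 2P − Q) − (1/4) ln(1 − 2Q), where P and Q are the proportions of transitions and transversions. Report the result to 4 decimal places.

P = 176/1067 ≈ 0.164948 and Q = 56/1067 ≈ 0.052484.
Under the Kimura two-parameter model, d = −½ ln(1 − 2P − Q) − ¼ ln(1 − 2Q).
1 − 2P − Q = 0.61762, giving −½ ln(0.61762) = 0.240941.
1 − 2Q = 0.895032, giving −¼ ln(0.895032) = 0.027724.
d = 0.240941 + 0.027724 = 0.268665.

0.2687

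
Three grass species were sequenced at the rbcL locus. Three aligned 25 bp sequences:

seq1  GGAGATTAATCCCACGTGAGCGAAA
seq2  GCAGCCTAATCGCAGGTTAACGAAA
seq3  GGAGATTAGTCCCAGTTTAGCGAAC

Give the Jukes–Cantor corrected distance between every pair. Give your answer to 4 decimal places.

d(seq1,seq2) = 0.3505, d(seq1,seq3) = 0.2326, d(seq2,seq3) = 0.4172

seq1–seq2: 7/25 sites differ → p = 0.28, d = −0.75 ln(1 − 0.373333) = 0.350505 ≈ 0.3505.
seq1–seq3: 5/25 sites differ → p = 0.2, d = −0.75 ln(1 − 0.266667) = 0.232617 ≈ 0.2326.
seq2–seq3: 8/25 sites differ → p = 0.32, d = −0.75 ln(1 − 0.426667) = 0.417216 ≈ 0.4172.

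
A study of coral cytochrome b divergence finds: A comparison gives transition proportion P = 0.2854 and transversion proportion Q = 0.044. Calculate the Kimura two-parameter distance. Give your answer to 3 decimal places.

0.500

Under the Kimura two-parameter model, d = −½ ln(1 − 2P − Q) − ¼ ln(1 − 2Q).
1 − 2P − Q = 0.3852, giving −½ ln(0.3852) = 0.476996.
1 − 2Q = 0.912, giving −¼ ln(0.912) = 0.023029.
d = 0.476996 + 0.023029 = 0.500025.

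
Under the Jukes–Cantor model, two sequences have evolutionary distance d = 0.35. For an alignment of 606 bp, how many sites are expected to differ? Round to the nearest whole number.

169

Invert JC69: p = (3/4)(1 − e^(−4d/3)) = 0.75 × (1 − e^(-0.466667)) = 0.75 × (1 − 0.627089) = 0.279683.
Expected differing sites = pL ≈ 0.279683 × 606 = 169.487898 ≈ 169.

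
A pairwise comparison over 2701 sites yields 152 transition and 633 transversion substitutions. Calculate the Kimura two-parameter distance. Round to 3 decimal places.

P = 152/2701 ≈ 0.056275 and Q = 633/2701 ≈ 0.234358.
Under the Kimura two-parameter model, d = −½ ln(1 − 2P − Q) − ¼ ln(1 − 2Q).
1 − 2P − Q = 0.653092, giving −½ ln(0.653092) = 0.213019.
1 − 2Q = 0.531284, giving −¼ ln(0.531284) = 0.158115.
d = 0.213019 + 0.158115 = 0.371134.

0.371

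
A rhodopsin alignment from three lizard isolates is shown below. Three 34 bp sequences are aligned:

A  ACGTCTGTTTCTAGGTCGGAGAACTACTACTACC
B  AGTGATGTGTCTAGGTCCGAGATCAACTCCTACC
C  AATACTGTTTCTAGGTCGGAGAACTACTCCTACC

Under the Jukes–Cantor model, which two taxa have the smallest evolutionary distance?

A–B: 9/34 differ, p = 0.265, d = 0.326.
A–C: 4/34 differ, p = 0.118, d = 0.128.
B–C: 7/34 differ, p = 0.206, d = 0.241.
The smallest distance is between A and C.

A and C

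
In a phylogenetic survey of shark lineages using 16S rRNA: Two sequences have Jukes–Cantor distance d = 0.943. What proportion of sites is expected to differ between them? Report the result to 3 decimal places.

p = (3/4)(1 − e^(−4d/3)) = 0.75 × (1 − e^(-1.257333)) = 0.75 × (1 − 0.284412) = 0.536691.

0.537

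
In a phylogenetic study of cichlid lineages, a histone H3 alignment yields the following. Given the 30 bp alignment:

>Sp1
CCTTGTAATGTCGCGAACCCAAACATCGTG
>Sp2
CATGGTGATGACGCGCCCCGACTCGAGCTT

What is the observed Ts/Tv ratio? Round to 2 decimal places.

0.17

Transitions are A↔G and C↔T; transversions are all other mismatches.
Transitions: 2. Transversions: 12.
R = 2/12 = 0.166666… ≈ 0.17 (to 2 d.p.).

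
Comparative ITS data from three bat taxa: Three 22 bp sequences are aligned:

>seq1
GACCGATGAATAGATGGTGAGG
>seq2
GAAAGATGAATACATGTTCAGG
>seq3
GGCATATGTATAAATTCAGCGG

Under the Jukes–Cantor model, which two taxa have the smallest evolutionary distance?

seq1–seq2: 5/22 differ, p = 0.227, d = 0.271.
seq1–seq3: 9/22 differ, p = 0.409, d = 0.591.
seq2–seq3: 10/22 differ, p = 0.455, d = 0.699.
The smallest distance is between seq1 and seq2.

seq1 and seq2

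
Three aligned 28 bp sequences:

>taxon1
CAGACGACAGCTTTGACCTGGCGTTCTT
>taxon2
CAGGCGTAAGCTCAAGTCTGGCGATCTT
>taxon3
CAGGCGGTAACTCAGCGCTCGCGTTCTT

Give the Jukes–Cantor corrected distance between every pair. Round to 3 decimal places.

d(taxon1,taxon2) = 0.420, d(taxon1,taxon3) = 0.420, d(taxon2,taxon3) = 0.360

taxon1–taxon2: 9/28 sites differ → p ≈ 0.321429, d = −0.75 ln(1 − 0.428572) = 0.419713 ≈ 0.420.
taxon1–taxon3: 9/28 sites differ → p ≈ 0.321429, d = −0.75 ln(1 − 0.428572) = 0.419713 ≈ 0.420.
taxon2–taxon3: 8/28 sites differ → p ≈ 0.285714, d = −0.75 ln(1 − 0.380952) = 0.359679 ≈ 0.360.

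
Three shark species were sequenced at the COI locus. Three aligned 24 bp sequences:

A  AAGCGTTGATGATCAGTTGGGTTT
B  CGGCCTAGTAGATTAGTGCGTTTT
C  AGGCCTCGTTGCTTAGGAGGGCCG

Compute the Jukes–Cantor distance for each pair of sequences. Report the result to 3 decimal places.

A–B: 10/24 sites differ → p ≈ 0.416667, d = −0.75 ln(1 − 0.555556) = 0.608198 ≈ 0.608.
A–C: 11/24 sites differ → p ≈ 0.458333, d = −0.75 ln(1 − 0.611111) = 0.708346 ≈ 0.708.
B–C: 11/24 sites differ → p ≈ 0.458333, d = −0.75 ln(1 − 0.611111) = 0.708346 ≈ 0.708.

d(A,B) = 0.608, d(A,C) = 0.708, d(B,C) = 0.708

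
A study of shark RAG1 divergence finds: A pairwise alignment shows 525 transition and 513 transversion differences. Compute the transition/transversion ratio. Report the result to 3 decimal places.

R = 525/513 = 1.023391… ≈ 1.023 (to 3 d.p.).

1.023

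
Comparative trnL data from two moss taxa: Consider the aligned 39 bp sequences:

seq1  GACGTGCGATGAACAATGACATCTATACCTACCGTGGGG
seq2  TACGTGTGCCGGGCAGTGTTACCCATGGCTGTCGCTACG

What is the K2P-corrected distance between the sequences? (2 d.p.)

0.95

Of 39 sites, 13 differences are transitions and 6 are transversions, so P = 13/39 ≈ 0.333333 and Q = 6/39 ≈ 0.153846.
Under the Kimura two-parameter model, d = −½ ln(1 − 2P − Q) − ¼ ln(1 − 2Q).
1 − 2P − Q = 0.179488, giving −½ ln(0.179488) = 0.858823.
1 − 2Q = 0.692308, giving −¼ ln(0.692308) = 0.091931.
d = 0.858823 + 0.091931 = 0.950754.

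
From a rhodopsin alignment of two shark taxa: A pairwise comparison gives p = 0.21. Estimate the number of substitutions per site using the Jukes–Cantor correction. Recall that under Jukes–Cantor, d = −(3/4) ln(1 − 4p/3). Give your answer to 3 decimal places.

d = −(3/4) ln(1 − 4p/3) = −0.75 ln(1 − 0.28) = −0.75 ln(0.72)
  = −0.75 × (-0.328504) = 0.246378 substitutions/site.

0.246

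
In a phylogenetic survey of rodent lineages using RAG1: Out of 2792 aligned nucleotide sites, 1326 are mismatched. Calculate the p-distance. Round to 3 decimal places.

0.475

p = 1326/2792 = 0.474928… ≈ 0.475 (to 3 d.p.).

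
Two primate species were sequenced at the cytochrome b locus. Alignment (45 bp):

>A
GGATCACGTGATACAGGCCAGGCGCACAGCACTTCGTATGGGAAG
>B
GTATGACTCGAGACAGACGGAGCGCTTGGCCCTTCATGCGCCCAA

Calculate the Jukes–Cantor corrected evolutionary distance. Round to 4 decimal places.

0.6735

The sequences differ at 20 of 45 sites, so p = 20/45 ≈ 0.444444.
d = −(3/4) ln(1 − 4p/3) = −0.75 ln(1 − 0.592592) = −0.75 ln(0.407408)
  = −0.75 × (-0.897940) = 0.673455 substitutions/site.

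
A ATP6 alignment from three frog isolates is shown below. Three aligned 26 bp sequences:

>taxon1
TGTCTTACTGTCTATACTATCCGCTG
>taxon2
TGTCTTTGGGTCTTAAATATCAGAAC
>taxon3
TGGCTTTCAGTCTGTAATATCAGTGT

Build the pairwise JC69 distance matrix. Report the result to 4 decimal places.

d(taxon1,taxon2) = 0.5393, d(taxon1,taxon3) = 0.4643, d(taxon2,taxon3) = 0.3961

taxon1–taxon2: 10/26 sites differ → p ≈ 0.384615, d = −0.75 ln(1 − 0.51282) = 0.539341 ≈ 0.5393.
taxon1–taxon3: 9/26 sites differ → p ≈ 0.346154, d = −0.75 ln(1 − 0.461539) = 0.464280 ≈ 0.4643.
taxon2–taxon3: 8/26 sites differ → p ≈ 0.307692, d = −0.75 ln(1 − 0.410256) = 0.396050 ≈ 0.3961.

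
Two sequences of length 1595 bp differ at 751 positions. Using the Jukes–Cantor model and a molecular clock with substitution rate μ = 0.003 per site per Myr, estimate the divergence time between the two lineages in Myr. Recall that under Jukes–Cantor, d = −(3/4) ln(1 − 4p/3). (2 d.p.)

123.54

p = 751/1595 ≈ 0.470846.
d = −(3/4) ln(1 − 4p/3) = −0.75 ln(1 − 0.627795) = −0.75 ln(0.372205)
  = −0.75 × (-0.988311) = 0.741233 substitutions/site.
Under a molecular clock d = 2μt, so t = d/(2μ) = 0.741233 / (2 × 0.003) = 123.54 Myr.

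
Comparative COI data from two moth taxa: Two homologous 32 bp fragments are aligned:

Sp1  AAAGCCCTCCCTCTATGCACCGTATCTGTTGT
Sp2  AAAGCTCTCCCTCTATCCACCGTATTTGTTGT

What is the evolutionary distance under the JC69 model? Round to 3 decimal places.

The sequences differ at 3 of 32 sites (6, 17, 26), so p = 3/32 = 0.09375.
d = −(3/4) ln(1 − 4p/3) = −0.75 ln(1 − 0.125) = −0.75 ln(0.875)
  = −0.75 × (-0.133531) = 0.100148 substitutions/site.

0.100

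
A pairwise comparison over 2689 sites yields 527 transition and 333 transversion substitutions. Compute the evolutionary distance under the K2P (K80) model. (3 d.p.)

0.434

P = 527/2689 ≈ 0.195984 and Q = 333/2689 ≈ 0.123838.
Under the Kimura two-parameter model, d = −½ ln(1 − 2P − Q) − ¼ ln(1 − 2Q).
1 − 2P − Q = 0.484194, giving −½ ln(0.484194) = 0.362635.
1 − 2Q = 0.752324, giving −¼ ln(0.752324) = 0.071147.
d = 0.362635 + 0.071147 = 0.433782.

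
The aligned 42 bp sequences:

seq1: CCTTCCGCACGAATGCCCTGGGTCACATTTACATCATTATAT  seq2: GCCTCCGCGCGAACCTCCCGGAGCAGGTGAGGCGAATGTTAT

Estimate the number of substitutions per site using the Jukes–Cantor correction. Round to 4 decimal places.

0.7557

The sequences differ at 20 of 42 sites, so p = 20/42 ≈ 0.47619.
d = −(3/4) ln(1 − 4p/3) = −0.75 ln(1 − 0.63492) = −0.75 ln(0.36508)
  = −0.75 × (-1.007639) = 0.755729 substitutions/site.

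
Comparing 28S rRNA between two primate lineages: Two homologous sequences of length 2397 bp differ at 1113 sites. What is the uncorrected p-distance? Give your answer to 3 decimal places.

0.464

p = 1113/2397 = 0.464330… ≈ 0.464 (to 3 d.p.).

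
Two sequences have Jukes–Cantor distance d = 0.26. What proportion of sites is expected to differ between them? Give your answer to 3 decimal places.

p = (3/4)(1 − e^(−4d/3)) = 0.75 × (1 − e^(-0.346667)) = 0.75 × (1 − 0.707041) = 0.219719.

0.220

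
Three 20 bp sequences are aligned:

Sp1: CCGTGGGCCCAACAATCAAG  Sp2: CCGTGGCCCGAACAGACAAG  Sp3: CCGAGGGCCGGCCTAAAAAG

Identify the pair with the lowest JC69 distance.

Sp1–Sp2: 4/20 differ, p = 0.200, d = 0.233.
Sp1–Sp3: 7/20 differ, p = 0.350, d = 0.471.
Sp2–Sp3: 7/20 differ, p = 0.350, d = 0.471.
The smallest distance is between Sp1 and Sp2.

Sp1 and Sp2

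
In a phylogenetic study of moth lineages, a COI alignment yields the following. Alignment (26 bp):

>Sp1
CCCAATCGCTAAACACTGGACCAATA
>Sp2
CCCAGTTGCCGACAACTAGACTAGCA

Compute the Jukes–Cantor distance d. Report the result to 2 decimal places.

0.54

The sequences differ at 10 of 26 sites (5, 7, 10, 11, 13, 14, 18, 22, 24, 25), so p = 10/26 ≈ 0.384615.
d = −(3/4) ln(1 − 4p/3) = −0.75 ln(1 − 0.51282) = −0.75 ln(0.48718)
  = −0.75 × (-0.719122) = 0.539342 substitutions/site.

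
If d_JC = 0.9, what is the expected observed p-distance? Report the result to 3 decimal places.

p = (3/4)(1 − e^(−4d/3)) = 0.75 × (1 − e^(-1.2)) = 0.75 × (1 − 0.301194) = 0.524105.

0.524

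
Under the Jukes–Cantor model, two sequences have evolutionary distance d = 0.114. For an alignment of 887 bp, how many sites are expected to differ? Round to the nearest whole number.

94

Invert JC69: p = (3/4)(1 − e^(−4d/3)) = 0.75 × (1 − e^(-0.152)) = 0.75 × (1 − 0.858988) = 0.105759.
Expected differing sites = pL ≈ 0.105759 × 887 = 93.808233 ≈ 94.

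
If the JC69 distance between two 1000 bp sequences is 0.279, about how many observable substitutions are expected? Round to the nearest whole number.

233

Invert JC69: p = (3/4)(1 − e^(−4d/3)) = 0.75 × (1 − e^(-0.372)) = 0.75 × (1 − 0.689354) = 0.232985.
Expected differing sites = pL ≈ 0.232985 × 1000 = 232.985 ≈ 233.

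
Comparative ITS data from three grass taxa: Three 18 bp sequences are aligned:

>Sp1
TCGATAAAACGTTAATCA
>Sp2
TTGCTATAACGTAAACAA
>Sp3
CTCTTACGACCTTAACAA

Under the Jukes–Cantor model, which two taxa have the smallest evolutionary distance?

Sp1 and Sp2

Sp1–Sp2: 6/18 differ, p = 0.333, d = 0.441.
Sp1–Sp3: 9/18 differ, p = 0.500, d = 0.824.
Sp2–Sp3: 7/18 differ, p = 0.389, d = 0.548.
The smallest distance is between Sp1 and Sp2.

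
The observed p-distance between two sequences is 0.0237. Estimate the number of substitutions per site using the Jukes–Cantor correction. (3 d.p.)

d = −(3/4) ln(1 − 4p/3) = −0.75 ln(1 − 0.0316) = −0.75 ln(0.9684)
  = −0.75 × (-0.032110) = 0.024083 substitutions/site.

0.024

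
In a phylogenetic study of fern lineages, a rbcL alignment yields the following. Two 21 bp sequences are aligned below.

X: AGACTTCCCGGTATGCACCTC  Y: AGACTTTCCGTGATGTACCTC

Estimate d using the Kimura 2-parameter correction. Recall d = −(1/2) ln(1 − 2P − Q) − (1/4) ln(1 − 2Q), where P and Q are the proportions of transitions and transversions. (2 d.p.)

Of 21 sites, 2 differences are transitions and 2 are transversions, so P = 2/21 ≈ 0.095238 and Q = 2/21 ≈ 0.095238.
Under the Kimura two-parameter model, d = −½ ln(1 − 2P − Q) − ¼ ln(1 − 2Q).
1 − 2P − Q = 0.714286, giving −½ ln(0.714286) = 0.168236.
1 − 2Q = 0.809524, giving −¼ ln(0.809524) = 0.052827.
d = 0.168236 + 0.052827 = 0.221063.

0.22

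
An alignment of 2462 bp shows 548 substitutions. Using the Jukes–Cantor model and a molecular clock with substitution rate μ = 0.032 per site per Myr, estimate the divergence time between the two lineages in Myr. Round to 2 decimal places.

p = 548/2462 ≈ 0.222583.
d = −(3/4) ln(1 − 4p/3) = −0.75 ln(1 − 0.296777) = −0.75 ln(0.703223)
  = −0.75 × (-0.352081) = 0.264061 substitutions/site.
Under a molecular clock d = 2μt, so t = d/(2μ) = 0.264061 / (2 × 0.032) = 4.13 Myr.

4.13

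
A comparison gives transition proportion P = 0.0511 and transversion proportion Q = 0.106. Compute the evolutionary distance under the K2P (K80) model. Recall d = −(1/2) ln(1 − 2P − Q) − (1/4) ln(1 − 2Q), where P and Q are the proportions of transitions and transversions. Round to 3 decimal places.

Under the Kimura two-parameter model, d = −½ ln(1 − 2P − Q) − ¼ ln(1 − 2Q).
1 − 2P − Q = 0.7918, giving −½ ln(0.7918) = 0.116723.
1 − 2Q = 0.788, giving −¼ ln(0.788) = 0.059564.
d = 0.116723 + 0.059564 = 0.176287.

0.176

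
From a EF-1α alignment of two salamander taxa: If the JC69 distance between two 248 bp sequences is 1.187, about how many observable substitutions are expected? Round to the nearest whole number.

Invert JC69: p = (3/4)(1 − e^(−4d/3)) = 0.75 × (1 − e^(-1.582667)) = 0.75 × (1 − 0.205426) = 0.595931.
Expected differing sites = pL ≈ 0.595931 × 248 = 147.790888 ≈ 148.

148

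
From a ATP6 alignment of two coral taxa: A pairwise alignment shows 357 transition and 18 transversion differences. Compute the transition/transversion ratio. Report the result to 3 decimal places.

19.833

R = 357/18 = 19.833333… ≈ 19.833 (to 3 d.p.).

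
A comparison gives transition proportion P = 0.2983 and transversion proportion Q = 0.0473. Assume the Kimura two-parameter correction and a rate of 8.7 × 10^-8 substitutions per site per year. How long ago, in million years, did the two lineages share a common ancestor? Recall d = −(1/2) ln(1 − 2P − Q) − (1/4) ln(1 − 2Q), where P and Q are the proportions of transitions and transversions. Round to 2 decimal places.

3.11

Under the Kimura two-parameter model, d = −½ ln(1 − 2P − Q) − ¼ ln(1 − 2Q).
1 − 2P − Q = 0.3561, giving −½ ln(0.3561) = 0.516272.
1 − 2Q = 0.9054, giving −¼ ln(0.9054) = 0.024845.
d = 0.516272 + 0.024845 = 0.541117.
Under a molecular clock d = 2μt, so t = d/(2μ) = 0.541117 / (2 × 8.7 × 10^-8) = 3.11 million years.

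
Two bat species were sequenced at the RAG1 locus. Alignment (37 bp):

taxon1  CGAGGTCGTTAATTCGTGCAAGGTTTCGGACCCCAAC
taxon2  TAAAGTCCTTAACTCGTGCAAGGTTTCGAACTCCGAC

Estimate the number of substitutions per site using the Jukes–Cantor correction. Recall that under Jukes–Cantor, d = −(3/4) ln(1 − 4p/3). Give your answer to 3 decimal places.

The sequences differ at 8 of 37 sites (1, 2, 4, 8, 13, 29, 32, 35), so p = 8/37 ≈ 0.216216.
d = −(3/4) ln(1 − 4p/3) = −0.75 ln(1 − 0.288288) = −0.75 ln(0.711712)
  = −0.75 × (-0.340082) = 0.255062 substitutions/site.

0.255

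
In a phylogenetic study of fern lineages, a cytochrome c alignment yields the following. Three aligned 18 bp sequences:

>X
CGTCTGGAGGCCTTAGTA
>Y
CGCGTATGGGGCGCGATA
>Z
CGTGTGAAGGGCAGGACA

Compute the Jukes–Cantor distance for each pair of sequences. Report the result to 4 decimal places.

d(X,Y) = 1.0124, d(X,Z) = 0.6735, d(Y,Z) = 0.5482

X–Y: 10/18 sites differ → p ≈ 0.555556, d = −0.75 ln(1 − 0.740741) = 1.012446 ≈ 1.0124.
X–Z: 8/18 sites differ → p ≈ 0.444444, d = −0.75 ln(1 − 0.592592) = 0.673455 ≈ 0.6735.
Y–Z: 7/18 sites differ → p ≈ 0.388889, d = −0.75 ln(1 − 0.518519) = 0.548166 ≈ 0.5482.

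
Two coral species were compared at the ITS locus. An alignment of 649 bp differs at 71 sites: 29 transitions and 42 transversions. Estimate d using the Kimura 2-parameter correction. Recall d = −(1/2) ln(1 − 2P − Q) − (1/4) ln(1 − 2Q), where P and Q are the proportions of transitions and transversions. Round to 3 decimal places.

P = 29/649 ≈ 0.044684 and Q = 42/649 ≈ 0.064715.
Under the Kimura two-parameter model, d = −½ ln(1 − 2P − Q) − ¼ ln(1 − 2Q).
1 − 2P − Q = 0.845917, giving −½ ln(0.845917) = 0.083667.
1 − 2Q = 0.87057, giving −¼ ln(0.87057) = 0.034652.
d = 0.083667 + 0.034652 = 0.118319.

0.118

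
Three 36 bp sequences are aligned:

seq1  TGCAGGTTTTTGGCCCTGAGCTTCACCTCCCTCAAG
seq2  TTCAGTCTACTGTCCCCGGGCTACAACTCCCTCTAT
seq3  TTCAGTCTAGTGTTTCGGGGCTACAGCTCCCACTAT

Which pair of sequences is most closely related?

seq2 and seq3

seq1–seq2: 12/36 differ, p = 0.333, d = 0.441.
seq1–seq3: 15/36 differ, p = 0.417, d = 0.608.
seq2–seq3: 6/36 differ, p = 0.167, d = 0.188.
The smallest distance is between seq2 and seq3.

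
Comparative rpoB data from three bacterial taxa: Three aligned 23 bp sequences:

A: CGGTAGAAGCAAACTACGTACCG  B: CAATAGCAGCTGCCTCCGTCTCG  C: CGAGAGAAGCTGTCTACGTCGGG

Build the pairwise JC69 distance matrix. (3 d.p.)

d(A,B) = 0.553, d(A,C) = 0.467, d(B,C) = 0.390

A–B: 9/23 sites differ → p ≈ 0.391304, d = −0.75 ln(1 − 0.521739) = 0.553199 ≈ 0.553.
A–C: 8/23 sites differ → p ≈ 0.347826, d = −0.75 ln(1 − 0.463768) = 0.467391 ≈ 0.467.
B–C: 7/23 sites differ → p ≈ 0.304348, d = −0.75 ln(1 − 0.405797) = 0.390401 ≈ 0.390.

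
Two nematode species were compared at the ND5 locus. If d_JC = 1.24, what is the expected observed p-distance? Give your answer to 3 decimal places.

p = (3/4)(1 − e^(−4d/3)) = 0.75 × (1 − e^(-1.653333)) = 0.75 × (1 − 0.191411) = 0.606442.

0.606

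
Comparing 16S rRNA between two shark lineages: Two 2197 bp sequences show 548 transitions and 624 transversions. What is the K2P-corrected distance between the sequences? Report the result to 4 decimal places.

P = 548/2197 ≈ 0.249431 and Q = 624/2197 ≈ 0.284024.
Under the Kimura two-parameter model, d = −½ ln(1 − 2P − Q) − ¼ ln(1 − 2Q).
1 − 2P − Q = 0.217114, giving −½ ln(0.217114) = 0.763666.
1 − 2Q = 0.431952, giving −¼ ln(0.431952) = 0.209860.
d = 0.763666 + 0.209860 = 0.973526.

0.9735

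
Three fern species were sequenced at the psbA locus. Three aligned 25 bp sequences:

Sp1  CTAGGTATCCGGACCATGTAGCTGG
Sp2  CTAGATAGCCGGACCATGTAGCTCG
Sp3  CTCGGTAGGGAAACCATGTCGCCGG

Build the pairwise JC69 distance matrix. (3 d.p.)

d(Sp1,Sp2) = 0.131, d(Sp1,Sp3) = 0.417, d(Sp2,Sp3) = 0.490

Sp1–Sp2: 3/25 sites differ → p = 0.12, d = −0.75 ln(1 − 0.16) = 0.130765 ≈ 0.131.
Sp1–Sp3: 8/25 sites differ → p = 0.32, d = −0.75 ln(1 − 0.426667) = 0.417216 ≈ 0.417.
Sp2–Sp3: 9/25 sites differ → p = 0.36, d = −0.75 ln(1 − 0.48) = 0.490445 ≈ 0.490.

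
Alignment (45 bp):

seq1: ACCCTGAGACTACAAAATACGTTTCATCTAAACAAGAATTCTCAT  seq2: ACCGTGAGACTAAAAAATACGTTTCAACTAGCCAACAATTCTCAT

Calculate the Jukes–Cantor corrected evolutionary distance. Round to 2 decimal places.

0.15

The sequences differ at 6 of 45 sites (4, 13, 27, 31, 32, 36), so p = 6/45 ≈ 0.133333.
d = −(3/4) ln(1 − 4p/3) = −0.75 ln(1 − 0.177777) = −0.75 ln(0.822223)
  = −0.75 × (-0.195744) = 0.146808 substitutions/site.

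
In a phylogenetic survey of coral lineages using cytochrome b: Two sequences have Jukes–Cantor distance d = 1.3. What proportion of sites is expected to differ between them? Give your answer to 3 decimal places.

p = (3/4)(1 − e^(−4d/3)) = 0.75 × (1 − e^(-1.733333)) = 0.75 × (1 − 0.176695) = 0.617479.

0.617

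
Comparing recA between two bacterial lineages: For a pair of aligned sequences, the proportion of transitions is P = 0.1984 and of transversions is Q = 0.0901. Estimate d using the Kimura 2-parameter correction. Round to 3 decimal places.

0.383

Under the Kimura two-parameter model, d = −½ ln(1 − 2P − Q) − ¼ ln(1 − 2Q).
1 − 2P − Q = 0.5131, giving −½ ln(0.5131) = 0.333642.
1 − 2Q = 0.8198, giving −¼ ln(0.8198) = 0.049674.
d = 0.333642 + 0.049674 = 0.383316.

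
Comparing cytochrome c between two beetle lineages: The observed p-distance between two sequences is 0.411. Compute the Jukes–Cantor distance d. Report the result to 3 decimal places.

d = −(3/4) ln(1 − 4p/3) = −0.75 ln(1 − 0.548) = −0.75 ln(0.452)
  = −0.75 × (-0.794073) = 0.595555 substitutions/site.

0.596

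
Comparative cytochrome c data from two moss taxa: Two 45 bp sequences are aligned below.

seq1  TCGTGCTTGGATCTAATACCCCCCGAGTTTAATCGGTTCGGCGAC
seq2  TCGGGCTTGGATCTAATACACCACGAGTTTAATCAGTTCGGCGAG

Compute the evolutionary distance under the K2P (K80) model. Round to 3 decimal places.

0.120

Of 45 sites, 1 differences are transitions and 4 are transversions, so P = 1/45 ≈ 0.022222 and Q = 4/45 ≈ 0.088889.
Under the Kimura two-parameter model, d = −½ ln(1 − 2P − Q) − ¼ ln(1 − 2Q).
1 − 2P − Q = 0.866667, giving −½ ln(0.866667) = 0.071550.
1 − 2Q = 0.822222, giving −¼ ln(0.822222) = 0.048936.
d = 0.071550 + 0.048936 = 0.120486.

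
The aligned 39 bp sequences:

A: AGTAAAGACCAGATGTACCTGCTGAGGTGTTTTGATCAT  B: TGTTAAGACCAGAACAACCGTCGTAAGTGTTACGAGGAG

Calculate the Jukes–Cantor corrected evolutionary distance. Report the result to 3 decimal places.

0.539

The sequences differ at 15 of 39 sites, so p = 15/39 ≈ 0.384615.
d = −(3/4) ln(1 − 4p/3) = −0.75 ln(1 − 0.51282) = −0.75 ln(0.48718)
  = −0.75 × (-0.719122) = 0.539342 substitutions/site.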